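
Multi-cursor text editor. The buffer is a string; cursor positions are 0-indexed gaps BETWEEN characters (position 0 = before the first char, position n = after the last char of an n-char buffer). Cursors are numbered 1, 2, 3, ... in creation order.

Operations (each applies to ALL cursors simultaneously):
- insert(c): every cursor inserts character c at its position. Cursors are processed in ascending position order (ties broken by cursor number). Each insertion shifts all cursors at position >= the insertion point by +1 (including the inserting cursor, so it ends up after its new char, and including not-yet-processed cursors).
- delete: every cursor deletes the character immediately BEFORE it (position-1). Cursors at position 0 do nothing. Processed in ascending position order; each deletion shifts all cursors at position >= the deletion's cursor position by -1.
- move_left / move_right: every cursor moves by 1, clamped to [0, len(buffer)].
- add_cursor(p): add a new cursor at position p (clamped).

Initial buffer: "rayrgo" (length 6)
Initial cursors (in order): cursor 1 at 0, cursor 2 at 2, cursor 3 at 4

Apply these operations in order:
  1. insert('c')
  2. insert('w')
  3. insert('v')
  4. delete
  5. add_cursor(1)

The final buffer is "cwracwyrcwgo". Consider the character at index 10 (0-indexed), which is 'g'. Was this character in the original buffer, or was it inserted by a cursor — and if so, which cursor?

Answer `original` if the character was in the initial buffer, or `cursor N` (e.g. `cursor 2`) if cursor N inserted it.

Answer: original

Derivation:
After op 1 (insert('c')): buffer="cracyrcgo" (len 9), cursors c1@1 c2@4 c3@7, authorship 1..2..3..
After op 2 (insert('w')): buffer="cwracwyrcwgo" (len 12), cursors c1@2 c2@6 c3@10, authorship 11..22..33..
After op 3 (insert('v')): buffer="cwvracwvyrcwvgo" (len 15), cursors c1@3 c2@8 c3@13, authorship 111..222..333..
After op 4 (delete): buffer="cwracwyrcwgo" (len 12), cursors c1@2 c2@6 c3@10, authorship 11..22..33..
After op 5 (add_cursor(1)): buffer="cwracwyrcwgo" (len 12), cursors c4@1 c1@2 c2@6 c3@10, authorship 11..22..33..
Authorship (.=original, N=cursor N): 1 1 . . 2 2 . . 3 3 . .
Index 10: author = original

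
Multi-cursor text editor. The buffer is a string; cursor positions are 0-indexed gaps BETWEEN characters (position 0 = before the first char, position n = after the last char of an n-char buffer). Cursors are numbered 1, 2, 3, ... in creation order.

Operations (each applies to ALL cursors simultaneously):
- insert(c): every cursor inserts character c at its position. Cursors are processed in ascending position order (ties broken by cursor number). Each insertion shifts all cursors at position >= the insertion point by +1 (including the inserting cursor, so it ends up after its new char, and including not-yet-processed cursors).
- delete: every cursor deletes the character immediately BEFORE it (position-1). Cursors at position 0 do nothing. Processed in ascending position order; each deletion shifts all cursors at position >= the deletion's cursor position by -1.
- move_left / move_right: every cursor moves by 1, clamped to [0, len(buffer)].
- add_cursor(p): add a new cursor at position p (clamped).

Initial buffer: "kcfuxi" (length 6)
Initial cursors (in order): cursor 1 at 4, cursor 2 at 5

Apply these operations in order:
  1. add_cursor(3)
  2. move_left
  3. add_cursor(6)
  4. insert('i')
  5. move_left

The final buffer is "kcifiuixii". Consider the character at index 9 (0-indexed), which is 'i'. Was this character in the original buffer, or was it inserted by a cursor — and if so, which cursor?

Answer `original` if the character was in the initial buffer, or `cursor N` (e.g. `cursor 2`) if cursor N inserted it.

After op 1 (add_cursor(3)): buffer="kcfuxi" (len 6), cursors c3@3 c1@4 c2@5, authorship ......
After op 2 (move_left): buffer="kcfuxi" (len 6), cursors c3@2 c1@3 c2@4, authorship ......
After op 3 (add_cursor(6)): buffer="kcfuxi" (len 6), cursors c3@2 c1@3 c2@4 c4@6, authorship ......
After op 4 (insert('i')): buffer="kcifiuixii" (len 10), cursors c3@3 c1@5 c2@7 c4@10, authorship ..3.1.2..4
After op 5 (move_left): buffer="kcifiuixii" (len 10), cursors c3@2 c1@4 c2@6 c4@9, authorship ..3.1.2..4
Authorship (.=original, N=cursor N): . . 3 . 1 . 2 . . 4
Index 9: author = 4

Answer: cursor 4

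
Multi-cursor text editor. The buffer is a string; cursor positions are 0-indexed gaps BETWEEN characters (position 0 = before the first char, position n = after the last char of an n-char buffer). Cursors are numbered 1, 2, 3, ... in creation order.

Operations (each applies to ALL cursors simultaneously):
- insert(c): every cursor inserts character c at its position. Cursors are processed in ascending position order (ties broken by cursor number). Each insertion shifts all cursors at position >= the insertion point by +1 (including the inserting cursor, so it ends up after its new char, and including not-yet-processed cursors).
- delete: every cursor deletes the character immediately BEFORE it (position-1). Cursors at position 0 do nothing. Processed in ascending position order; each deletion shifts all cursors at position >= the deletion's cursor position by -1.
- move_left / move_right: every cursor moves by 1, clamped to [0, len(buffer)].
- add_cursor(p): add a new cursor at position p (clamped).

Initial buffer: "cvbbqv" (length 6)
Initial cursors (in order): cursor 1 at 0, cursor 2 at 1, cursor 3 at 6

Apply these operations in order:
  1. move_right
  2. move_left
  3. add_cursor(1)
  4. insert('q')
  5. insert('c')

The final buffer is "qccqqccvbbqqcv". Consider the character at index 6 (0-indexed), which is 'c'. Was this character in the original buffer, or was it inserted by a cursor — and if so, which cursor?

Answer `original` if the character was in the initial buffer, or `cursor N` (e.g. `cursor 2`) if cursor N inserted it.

Answer: cursor 4

Derivation:
After op 1 (move_right): buffer="cvbbqv" (len 6), cursors c1@1 c2@2 c3@6, authorship ......
After op 2 (move_left): buffer="cvbbqv" (len 6), cursors c1@0 c2@1 c3@5, authorship ......
After op 3 (add_cursor(1)): buffer="cvbbqv" (len 6), cursors c1@0 c2@1 c4@1 c3@5, authorship ......
After op 4 (insert('q')): buffer="qcqqvbbqqv" (len 10), cursors c1@1 c2@4 c4@4 c3@9, authorship 1.24....3.
After op 5 (insert('c')): buffer="qccqqccvbbqqcv" (len 14), cursors c1@2 c2@7 c4@7 c3@13, authorship 11.2424....33.
Authorship (.=original, N=cursor N): 1 1 . 2 4 2 4 . . . . 3 3 .
Index 6: author = 4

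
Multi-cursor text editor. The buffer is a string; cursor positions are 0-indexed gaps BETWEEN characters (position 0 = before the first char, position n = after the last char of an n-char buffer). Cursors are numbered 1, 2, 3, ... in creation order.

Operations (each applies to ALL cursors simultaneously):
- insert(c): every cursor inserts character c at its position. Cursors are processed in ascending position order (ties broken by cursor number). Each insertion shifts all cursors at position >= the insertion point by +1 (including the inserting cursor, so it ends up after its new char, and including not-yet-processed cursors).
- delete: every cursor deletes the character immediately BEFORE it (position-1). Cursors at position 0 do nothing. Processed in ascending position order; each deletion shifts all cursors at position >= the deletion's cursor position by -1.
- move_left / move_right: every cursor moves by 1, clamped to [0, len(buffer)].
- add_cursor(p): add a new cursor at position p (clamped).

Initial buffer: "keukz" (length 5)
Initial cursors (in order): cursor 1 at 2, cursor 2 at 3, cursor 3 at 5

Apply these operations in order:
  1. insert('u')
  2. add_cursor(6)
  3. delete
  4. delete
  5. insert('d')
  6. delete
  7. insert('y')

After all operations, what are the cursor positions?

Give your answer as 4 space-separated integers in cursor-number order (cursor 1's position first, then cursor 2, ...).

Answer: 4 4 4 4

Derivation:
After op 1 (insert('u')): buffer="keuuukzu" (len 8), cursors c1@3 c2@5 c3@8, authorship ..1.2..3
After op 2 (add_cursor(6)): buffer="keuuukzu" (len 8), cursors c1@3 c2@5 c4@6 c3@8, authorship ..1.2..3
After op 3 (delete): buffer="keuz" (len 4), cursors c1@2 c2@3 c4@3 c3@4, authorship ....
After op 4 (delete): buffer="" (len 0), cursors c1@0 c2@0 c3@0 c4@0, authorship 
After op 5 (insert('d')): buffer="dddd" (len 4), cursors c1@4 c2@4 c3@4 c4@4, authorship 1234
After op 6 (delete): buffer="" (len 0), cursors c1@0 c2@0 c3@0 c4@0, authorship 
After op 7 (insert('y')): buffer="yyyy" (len 4), cursors c1@4 c2@4 c3@4 c4@4, authorship 1234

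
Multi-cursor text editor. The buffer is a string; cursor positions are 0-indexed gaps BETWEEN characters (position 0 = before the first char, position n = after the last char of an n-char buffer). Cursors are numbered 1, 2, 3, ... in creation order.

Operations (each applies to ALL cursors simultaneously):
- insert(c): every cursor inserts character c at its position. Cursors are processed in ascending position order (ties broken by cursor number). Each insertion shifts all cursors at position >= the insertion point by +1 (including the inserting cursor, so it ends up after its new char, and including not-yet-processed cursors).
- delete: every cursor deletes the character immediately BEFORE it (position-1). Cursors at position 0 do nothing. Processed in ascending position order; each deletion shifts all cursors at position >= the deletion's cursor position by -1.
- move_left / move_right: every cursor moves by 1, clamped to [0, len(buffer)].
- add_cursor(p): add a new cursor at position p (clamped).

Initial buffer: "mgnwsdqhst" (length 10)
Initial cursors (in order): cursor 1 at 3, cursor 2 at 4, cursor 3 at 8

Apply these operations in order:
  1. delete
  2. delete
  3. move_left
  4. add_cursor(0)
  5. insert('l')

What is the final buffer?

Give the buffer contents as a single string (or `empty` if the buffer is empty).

After op 1 (delete): buffer="mgsdqst" (len 7), cursors c1@2 c2@2 c3@5, authorship .......
After op 2 (delete): buffer="sdst" (len 4), cursors c1@0 c2@0 c3@2, authorship ....
After op 3 (move_left): buffer="sdst" (len 4), cursors c1@0 c2@0 c3@1, authorship ....
After op 4 (add_cursor(0)): buffer="sdst" (len 4), cursors c1@0 c2@0 c4@0 c3@1, authorship ....
After op 5 (insert('l')): buffer="lllsldst" (len 8), cursors c1@3 c2@3 c4@3 c3@5, authorship 124.3...

Answer: lllsldst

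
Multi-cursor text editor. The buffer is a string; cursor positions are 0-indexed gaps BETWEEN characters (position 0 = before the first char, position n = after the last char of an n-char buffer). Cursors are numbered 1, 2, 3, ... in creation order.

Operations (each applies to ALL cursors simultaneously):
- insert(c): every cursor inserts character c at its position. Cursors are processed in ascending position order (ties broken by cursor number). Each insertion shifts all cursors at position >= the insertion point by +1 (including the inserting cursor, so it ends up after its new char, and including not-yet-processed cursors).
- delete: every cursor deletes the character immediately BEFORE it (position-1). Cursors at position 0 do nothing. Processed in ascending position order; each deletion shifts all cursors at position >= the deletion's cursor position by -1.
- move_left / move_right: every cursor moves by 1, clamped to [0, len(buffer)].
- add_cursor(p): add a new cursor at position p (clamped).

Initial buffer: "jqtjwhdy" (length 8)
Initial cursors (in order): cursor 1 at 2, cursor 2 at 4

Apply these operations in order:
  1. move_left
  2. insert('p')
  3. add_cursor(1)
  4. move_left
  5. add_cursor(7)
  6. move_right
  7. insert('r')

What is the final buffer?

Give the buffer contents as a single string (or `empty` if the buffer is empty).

Answer: jrprqtprjwhrdy

Derivation:
After op 1 (move_left): buffer="jqtjwhdy" (len 8), cursors c1@1 c2@3, authorship ........
After op 2 (insert('p')): buffer="jpqtpjwhdy" (len 10), cursors c1@2 c2@5, authorship .1..2.....
After op 3 (add_cursor(1)): buffer="jpqtpjwhdy" (len 10), cursors c3@1 c1@2 c2@5, authorship .1..2.....
After op 4 (move_left): buffer="jpqtpjwhdy" (len 10), cursors c3@0 c1@1 c2@4, authorship .1..2.....
After op 5 (add_cursor(7)): buffer="jpqtpjwhdy" (len 10), cursors c3@0 c1@1 c2@4 c4@7, authorship .1..2.....
After op 6 (move_right): buffer="jpqtpjwhdy" (len 10), cursors c3@1 c1@2 c2@5 c4@8, authorship .1..2.....
After op 7 (insert('r')): buffer="jrprqtprjwhrdy" (len 14), cursors c3@2 c1@4 c2@8 c4@12, authorship .311..22...4..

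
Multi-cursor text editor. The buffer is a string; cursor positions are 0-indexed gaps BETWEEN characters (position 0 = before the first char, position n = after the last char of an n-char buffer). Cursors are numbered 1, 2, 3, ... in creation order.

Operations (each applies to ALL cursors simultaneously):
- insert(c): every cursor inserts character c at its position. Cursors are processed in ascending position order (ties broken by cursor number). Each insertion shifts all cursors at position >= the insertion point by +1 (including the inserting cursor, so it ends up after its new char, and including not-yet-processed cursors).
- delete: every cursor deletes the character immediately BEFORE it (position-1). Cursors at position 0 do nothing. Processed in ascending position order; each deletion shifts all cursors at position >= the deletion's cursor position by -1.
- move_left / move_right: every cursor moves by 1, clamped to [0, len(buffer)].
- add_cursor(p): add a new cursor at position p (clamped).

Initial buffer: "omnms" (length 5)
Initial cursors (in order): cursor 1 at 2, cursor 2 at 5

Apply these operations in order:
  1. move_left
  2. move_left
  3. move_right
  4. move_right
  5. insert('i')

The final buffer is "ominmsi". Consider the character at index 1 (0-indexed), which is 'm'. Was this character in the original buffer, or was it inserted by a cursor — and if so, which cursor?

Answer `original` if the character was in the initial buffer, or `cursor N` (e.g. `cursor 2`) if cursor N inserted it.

After op 1 (move_left): buffer="omnms" (len 5), cursors c1@1 c2@4, authorship .....
After op 2 (move_left): buffer="omnms" (len 5), cursors c1@0 c2@3, authorship .....
After op 3 (move_right): buffer="omnms" (len 5), cursors c1@1 c2@4, authorship .....
After op 4 (move_right): buffer="omnms" (len 5), cursors c1@2 c2@5, authorship .....
After op 5 (insert('i')): buffer="ominmsi" (len 7), cursors c1@3 c2@7, authorship ..1...2
Authorship (.=original, N=cursor N): . . 1 . . . 2
Index 1: author = original

Answer: original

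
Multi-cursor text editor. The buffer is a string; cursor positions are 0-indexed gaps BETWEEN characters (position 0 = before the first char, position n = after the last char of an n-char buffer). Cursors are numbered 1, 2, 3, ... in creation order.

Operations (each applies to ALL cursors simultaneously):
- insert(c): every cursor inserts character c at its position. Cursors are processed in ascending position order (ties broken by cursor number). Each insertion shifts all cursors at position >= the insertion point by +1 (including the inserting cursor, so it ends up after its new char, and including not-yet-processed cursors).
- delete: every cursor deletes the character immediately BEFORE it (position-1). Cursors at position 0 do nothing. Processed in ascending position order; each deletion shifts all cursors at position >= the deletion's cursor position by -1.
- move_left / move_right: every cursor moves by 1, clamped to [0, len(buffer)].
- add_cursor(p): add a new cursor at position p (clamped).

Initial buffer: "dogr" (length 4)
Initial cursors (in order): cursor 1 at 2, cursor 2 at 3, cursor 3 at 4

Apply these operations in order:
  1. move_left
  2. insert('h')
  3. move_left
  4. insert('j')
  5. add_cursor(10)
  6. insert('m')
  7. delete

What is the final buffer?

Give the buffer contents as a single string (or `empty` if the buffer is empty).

After op 1 (move_left): buffer="dogr" (len 4), cursors c1@1 c2@2 c3@3, authorship ....
After op 2 (insert('h')): buffer="dhohghr" (len 7), cursors c1@2 c2@4 c3@6, authorship .1.2.3.
After op 3 (move_left): buffer="dhohghr" (len 7), cursors c1@1 c2@3 c3@5, authorship .1.2.3.
After op 4 (insert('j')): buffer="djhojhgjhr" (len 10), cursors c1@2 c2@5 c3@8, authorship .11.22.33.
After op 5 (add_cursor(10)): buffer="djhojhgjhr" (len 10), cursors c1@2 c2@5 c3@8 c4@10, authorship .11.22.33.
After op 6 (insert('m')): buffer="djmhojmhgjmhrm" (len 14), cursors c1@3 c2@7 c3@11 c4@14, authorship .111.222.333.4
After op 7 (delete): buffer="djhojhgjhr" (len 10), cursors c1@2 c2@5 c3@8 c4@10, authorship .11.22.33.

Answer: djhojhgjhr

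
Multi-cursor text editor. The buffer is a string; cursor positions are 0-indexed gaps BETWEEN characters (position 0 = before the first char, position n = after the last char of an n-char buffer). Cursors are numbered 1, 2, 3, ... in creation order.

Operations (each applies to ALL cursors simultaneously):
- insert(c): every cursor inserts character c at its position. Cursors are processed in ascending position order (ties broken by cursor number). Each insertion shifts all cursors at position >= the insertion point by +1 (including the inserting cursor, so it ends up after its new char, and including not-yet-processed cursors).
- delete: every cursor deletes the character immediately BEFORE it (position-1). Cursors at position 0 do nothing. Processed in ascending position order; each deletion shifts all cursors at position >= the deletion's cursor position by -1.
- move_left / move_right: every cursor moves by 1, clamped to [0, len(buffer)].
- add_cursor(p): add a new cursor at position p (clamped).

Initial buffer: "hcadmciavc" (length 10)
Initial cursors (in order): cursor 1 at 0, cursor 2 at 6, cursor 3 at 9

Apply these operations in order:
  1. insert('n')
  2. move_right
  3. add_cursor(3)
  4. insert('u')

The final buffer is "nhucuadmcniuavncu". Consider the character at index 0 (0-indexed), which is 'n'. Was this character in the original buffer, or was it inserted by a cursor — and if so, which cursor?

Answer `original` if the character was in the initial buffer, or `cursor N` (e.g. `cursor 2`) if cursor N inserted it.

Answer: cursor 1

Derivation:
After op 1 (insert('n')): buffer="nhcadmcniavnc" (len 13), cursors c1@1 c2@8 c3@12, authorship 1......2...3.
After op 2 (move_right): buffer="nhcadmcniavnc" (len 13), cursors c1@2 c2@9 c3@13, authorship 1......2...3.
After op 3 (add_cursor(3)): buffer="nhcadmcniavnc" (len 13), cursors c1@2 c4@3 c2@9 c3@13, authorship 1......2...3.
After op 4 (insert('u')): buffer="nhucuadmcniuavncu" (len 17), cursors c1@3 c4@5 c2@12 c3@17, authorship 1.1.4....2.2..3.3
Authorship (.=original, N=cursor N): 1 . 1 . 4 . . . . 2 . 2 . . 3 . 3
Index 0: author = 1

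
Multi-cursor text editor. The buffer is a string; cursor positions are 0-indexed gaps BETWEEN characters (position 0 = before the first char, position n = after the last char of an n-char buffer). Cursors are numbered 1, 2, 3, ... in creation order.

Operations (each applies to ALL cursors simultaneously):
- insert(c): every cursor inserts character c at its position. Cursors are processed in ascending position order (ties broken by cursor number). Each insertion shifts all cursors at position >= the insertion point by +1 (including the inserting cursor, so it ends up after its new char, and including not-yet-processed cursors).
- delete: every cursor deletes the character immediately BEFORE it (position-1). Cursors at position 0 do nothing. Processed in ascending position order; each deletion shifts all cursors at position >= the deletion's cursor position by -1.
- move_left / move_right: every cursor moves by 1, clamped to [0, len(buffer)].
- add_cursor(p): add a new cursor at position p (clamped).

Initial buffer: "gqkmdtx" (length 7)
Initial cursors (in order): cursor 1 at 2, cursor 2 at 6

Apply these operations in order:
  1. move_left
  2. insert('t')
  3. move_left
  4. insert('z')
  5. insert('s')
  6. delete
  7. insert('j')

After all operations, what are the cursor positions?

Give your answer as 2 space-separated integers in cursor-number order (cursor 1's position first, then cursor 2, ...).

Answer: 3 10

Derivation:
After op 1 (move_left): buffer="gqkmdtx" (len 7), cursors c1@1 c2@5, authorship .......
After op 2 (insert('t')): buffer="gtqkmdttx" (len 9), cursors c1@2 c2@7, authorship .1....2..
After op 3 (move_left): buffer="gtqkmdttx" (len 9), cursors c1@1 c2@6, authorship .1....2..
After op 4 (insert('z')): buffer="gztqkmdzttx" (len 11), cursors c1@2 c2@8, authorship .11....22..
After op 5 (insert('s')): buffer="gzstqkmdzsttx" (len 13), cursors c1@3 c2@10, authorship .111....222..
After op 6 (delete): buffer="gztqkmdzttx" (len 11), cursors c1@2 c2@8, authorship .11....22..
After op 7 (insert('j')): buffer="gzjtqkmdzjttx" (len 13), cursors c1@3 c2@10, authorship .111....222..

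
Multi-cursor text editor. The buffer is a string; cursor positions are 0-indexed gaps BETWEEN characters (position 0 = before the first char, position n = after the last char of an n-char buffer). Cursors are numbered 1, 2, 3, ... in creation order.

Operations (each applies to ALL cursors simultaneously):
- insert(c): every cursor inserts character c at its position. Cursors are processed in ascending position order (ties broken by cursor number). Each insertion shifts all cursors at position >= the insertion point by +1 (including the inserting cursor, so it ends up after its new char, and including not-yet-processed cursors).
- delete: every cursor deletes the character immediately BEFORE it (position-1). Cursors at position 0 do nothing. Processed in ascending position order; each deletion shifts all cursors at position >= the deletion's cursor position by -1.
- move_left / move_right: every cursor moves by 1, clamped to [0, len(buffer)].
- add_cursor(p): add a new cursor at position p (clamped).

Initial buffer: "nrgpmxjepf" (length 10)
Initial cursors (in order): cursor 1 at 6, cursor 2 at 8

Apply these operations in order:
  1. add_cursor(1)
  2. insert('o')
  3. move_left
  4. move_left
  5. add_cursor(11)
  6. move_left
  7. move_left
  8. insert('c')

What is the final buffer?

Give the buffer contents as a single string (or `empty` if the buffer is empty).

After op 1 (add_cursor(1)): buffer="nrgpmxjepf" (len 10), cursors c3@1 c1@6 c2@8, authorship ..........
After op 2 (insert('o')): buffer="norgpmxojeopf" (len 13), cursors c3@2 c1@8 c2@11, authorship .3.....1..2..
After op 3 (move_left): buffer="norgpmxojeopf" (len 13), cursors c3@1 c1@7 c2@10, authorship .3.....1..2..
After op 4 (move_left): buffer="norgpmxojeopf" (len 13), cursors c3@0 c1@6 c2@9, authorship .3.....1..2..
After op 5 (add_cursor(11)): buffer="norgpmxojeopf" (len 13), cursors c3@0 c1@6 c2@9 c4@11, authorship .3.....1..2..
After op 6 (move_left): buffer="norgpmxojeopf" (len 13), cursors c3@0 c1@5 c2@8 c4@10, authorship .3.....1..2..
After op 7 (move_left): buffer="norgpmxojeopf" (len 13), cursors c3@0 c1@4 c2@7 c4@9, authorship .3.....1..2..
After op 8 (insert('c')): buffer="cnorgcpmxcojceopf" (len 17), cursors c3@1 c1@6 c2@10 c4@13, authorship 3.3..1...21.4.2..

Answer: cnorgcpmxcojceopf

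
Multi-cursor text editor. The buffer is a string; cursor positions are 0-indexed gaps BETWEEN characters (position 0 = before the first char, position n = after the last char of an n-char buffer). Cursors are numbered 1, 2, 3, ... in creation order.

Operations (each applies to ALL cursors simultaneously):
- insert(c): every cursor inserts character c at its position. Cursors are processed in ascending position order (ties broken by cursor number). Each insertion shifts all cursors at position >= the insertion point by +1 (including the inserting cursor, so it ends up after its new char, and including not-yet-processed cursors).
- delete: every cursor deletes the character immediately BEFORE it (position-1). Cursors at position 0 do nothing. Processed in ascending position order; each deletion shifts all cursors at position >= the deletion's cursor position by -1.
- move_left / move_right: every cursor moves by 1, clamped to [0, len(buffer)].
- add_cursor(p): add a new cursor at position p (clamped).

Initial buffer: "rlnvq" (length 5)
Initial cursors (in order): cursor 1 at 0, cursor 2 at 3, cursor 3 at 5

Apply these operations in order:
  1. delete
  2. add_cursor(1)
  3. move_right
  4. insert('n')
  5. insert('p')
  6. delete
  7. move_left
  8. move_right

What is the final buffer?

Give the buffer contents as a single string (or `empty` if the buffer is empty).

Answer: rnlnvnn

Derivation:
After op 1 (delete): buffer="rlv" (len 3), cursors c1@0 c2@2 c3@3, authorship ...
After op 2 (add_cursor(1)): buffer="rlv" (len 3), cursors c1@0 c4@1 c2@2 c3@3, authorship ...
After op 3 (move_right): buffer="rlv" (len 3), cursors c1@1 c4@2 c2@3 c3@3, authorship ...
After op 4 (insert('n')): buffer="rnlnvnn" (len 7), cursors c1@2 c4@4 c2@7 c3@7, authorship .1.4.23
After op 5 (insert('p')): buffer="rnplnpvnnpp" (len 11), cursors c1@3 c4@6 c2@11 c3@11, authorship .11.44.2323
After op 6 (delete): buffer="rnlnvnn" (len 7), cursors c1@2 c4@4 c2@7 c3@7, authorship .1.4.23
After op 7 (move_left): buffer="rnlnvnn" (len 7), cursors c1@1 c4@3 c2@6 c3@6, authorship .1.4.23
After op 8 (move_right): buffer="rnlnvnn" (len 7), cursors c1@2 c4@4 c2@7 c3@7, authorship .1.4.23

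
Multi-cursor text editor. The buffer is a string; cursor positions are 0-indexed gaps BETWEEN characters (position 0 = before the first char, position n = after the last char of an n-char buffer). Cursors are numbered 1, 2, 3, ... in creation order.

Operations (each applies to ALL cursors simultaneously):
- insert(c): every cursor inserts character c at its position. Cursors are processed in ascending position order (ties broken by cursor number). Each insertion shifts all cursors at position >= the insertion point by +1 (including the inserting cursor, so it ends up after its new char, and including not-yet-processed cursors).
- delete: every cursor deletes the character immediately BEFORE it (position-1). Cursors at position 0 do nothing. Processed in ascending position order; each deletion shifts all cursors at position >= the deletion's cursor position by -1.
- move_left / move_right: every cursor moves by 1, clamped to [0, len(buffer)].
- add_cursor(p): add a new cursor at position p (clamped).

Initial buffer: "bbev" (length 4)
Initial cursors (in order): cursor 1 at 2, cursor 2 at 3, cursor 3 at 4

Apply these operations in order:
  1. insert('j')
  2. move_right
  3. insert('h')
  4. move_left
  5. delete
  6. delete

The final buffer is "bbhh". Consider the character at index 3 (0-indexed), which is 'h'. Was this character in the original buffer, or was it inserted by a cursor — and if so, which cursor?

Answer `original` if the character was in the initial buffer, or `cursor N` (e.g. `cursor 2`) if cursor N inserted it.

After op 1 (insert('j')): buffer="bbjejvj" (len 7), cursors c1@3 c2@5 c3@7, authorship ..1.2.3
After op 2 (move_right): buffer="bbjejvj" (len 7), cursors c1@4 c2@6 c3@7, authorship ..1.2.3
After op 3 (insert('h')): buffer="bbjehjvhjh" (len 10), cursors c1@5 c2@8 c3@10, authorship ..1.12.233
After op 4 (move_left): buffer="bbjehjvhjh" (len 10), cursors c1@4 c2@7 c3@9, authorship ..1.12.233
After op 5 (delete): buffer="bbjhjhh" (len 7), cursors c1@3 c2@5 c3@6, authorship ..11223
After op 6 (delete): buffer="bbhh" (len 4), cursors c1@2 c2@3 c3@3, authorship ..13
Authorship (.=original, N=cursor N): . . 1 3
Index 3: author = 3

Answer: cursor 3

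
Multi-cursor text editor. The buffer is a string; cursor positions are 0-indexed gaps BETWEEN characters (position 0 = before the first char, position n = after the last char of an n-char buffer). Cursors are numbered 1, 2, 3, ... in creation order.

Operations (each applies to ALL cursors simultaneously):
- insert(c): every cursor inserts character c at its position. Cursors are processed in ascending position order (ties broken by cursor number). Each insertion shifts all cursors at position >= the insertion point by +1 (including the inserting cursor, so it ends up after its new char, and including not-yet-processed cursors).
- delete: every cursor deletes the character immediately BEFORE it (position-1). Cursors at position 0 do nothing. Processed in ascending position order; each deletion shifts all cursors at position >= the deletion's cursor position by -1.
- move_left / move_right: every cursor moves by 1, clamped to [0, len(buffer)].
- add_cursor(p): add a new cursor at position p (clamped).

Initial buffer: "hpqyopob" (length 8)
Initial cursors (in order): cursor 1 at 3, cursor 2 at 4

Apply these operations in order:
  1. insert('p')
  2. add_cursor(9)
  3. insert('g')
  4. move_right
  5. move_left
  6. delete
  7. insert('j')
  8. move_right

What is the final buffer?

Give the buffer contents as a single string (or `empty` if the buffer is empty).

After op 1 (insert('p')): buffer="hpqpypopob" (len 10), cursors c1@4 c2@6, authorship ...1.2....
After op 2 (add_cursor(9)): buffer="hpqpypopob" (len 10), cursors c1@4 c2@6 c3@9, authorship ...1.2....
After op 3 (insert('g')): buffer="hpqpgypgopogb" (len 13), cursors c1@5 c2@8 c3@12, authorship ...11.22...3.
After op 4 (move_right): buffer="hpqpgypgopogb" (len 13), cursors c1@6 c2@9 c3@13, authorship ...11.22...3.
After op 5 (move_left): buffer="hpqpgypgopogb" (len 13), cursors c1@5 c2@8 c3@12, authorship ...11.22...3.
After op 6 (delete): buffer="hpqpypopob" (len 10), cursors c1@4 c2@6 c3@9, authorship ...1.2....
After op 7 (insert('j')): buffer="hpqpjypjopojb" (len 13), cursors c1@5 c2@8 c3@12, authorship ...11.22...3.
After op 8 (move_right): buffer="hpqpjypjopojb" (len 13), cursors c1@6 c2@9 c3@13, authorship ...11.22...3.

Answer: hpqpjypjopojb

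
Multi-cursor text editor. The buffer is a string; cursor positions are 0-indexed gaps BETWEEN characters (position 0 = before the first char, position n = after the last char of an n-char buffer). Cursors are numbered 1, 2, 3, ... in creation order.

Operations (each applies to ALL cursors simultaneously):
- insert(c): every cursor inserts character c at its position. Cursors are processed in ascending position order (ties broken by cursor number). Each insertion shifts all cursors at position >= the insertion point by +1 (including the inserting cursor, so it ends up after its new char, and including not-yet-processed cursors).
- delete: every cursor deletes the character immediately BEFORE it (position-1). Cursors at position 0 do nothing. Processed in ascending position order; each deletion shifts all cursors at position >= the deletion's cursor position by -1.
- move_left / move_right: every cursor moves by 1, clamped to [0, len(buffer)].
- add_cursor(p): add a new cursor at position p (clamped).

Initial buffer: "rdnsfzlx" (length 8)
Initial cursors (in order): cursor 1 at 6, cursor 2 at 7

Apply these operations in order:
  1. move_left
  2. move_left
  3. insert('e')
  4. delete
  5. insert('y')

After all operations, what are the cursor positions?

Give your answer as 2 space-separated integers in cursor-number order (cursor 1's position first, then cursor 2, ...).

Answer: 5 7

Derivation:
After op 1 (move_left): buffer="rdnsfzlx" (len 8), cursors c1@5 c2@6, authorship ........
After op 2 (move_left): buffer="rdnsfzlx" (len 8), cursors c1@4 c2@5, authorship ........
After op 3 (insert('e')): buffer="rdnsefezlx" (len 10), cursors c1@5 c2@7, authorship ....1.2...
After op 4 (delete): buffer="rdnsfzlx" (len 8), cursors c1@4 c2@5, authorship ........
After op 5 (insert('y')): buffer="rdnsyfyzlx" (len 10), cursors c1@5 c2@7, authorship ....1.2...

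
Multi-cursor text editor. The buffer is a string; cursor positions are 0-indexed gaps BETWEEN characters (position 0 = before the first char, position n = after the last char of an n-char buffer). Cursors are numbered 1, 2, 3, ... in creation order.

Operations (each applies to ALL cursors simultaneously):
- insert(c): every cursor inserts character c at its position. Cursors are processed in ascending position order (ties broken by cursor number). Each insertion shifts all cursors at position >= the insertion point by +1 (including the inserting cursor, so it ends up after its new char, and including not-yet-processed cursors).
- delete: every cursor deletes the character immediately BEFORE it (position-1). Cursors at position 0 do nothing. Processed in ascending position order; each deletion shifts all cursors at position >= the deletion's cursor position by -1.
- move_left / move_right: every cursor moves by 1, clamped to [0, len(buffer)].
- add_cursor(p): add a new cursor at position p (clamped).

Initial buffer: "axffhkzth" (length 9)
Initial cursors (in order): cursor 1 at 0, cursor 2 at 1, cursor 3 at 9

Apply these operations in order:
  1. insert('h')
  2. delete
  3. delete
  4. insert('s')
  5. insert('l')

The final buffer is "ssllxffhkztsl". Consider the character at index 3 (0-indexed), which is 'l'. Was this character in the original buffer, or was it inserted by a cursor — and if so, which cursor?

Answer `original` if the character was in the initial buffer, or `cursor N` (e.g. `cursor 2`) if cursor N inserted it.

After op 1 (insert('h')): buffer="hahxffhkzthh" (len 12), cursors c1@1 c2@3 c3@12, authorship 1.2........3
After op 2 (delete): buffer="axffhkzth" (len 9), cursors c1@0 c2@1 c3@9, authorship .........
After op 3 (delete): buffer="xffhkzt" (len 7), cursors c1@0 c2@0 c3@7, authorship .......
After op 4 (insert('s')): buffer="ssxffhkzts" (len 10), cursors c1@2 c2@2 c3@10, authorship 12.......3
After op 5 (insert('l')): buffer="ssllxffhkztsl" (len 13), cursors c1@4 c2@4 c3@13, authorship 1212.......33
Authorship (.=original, N=cursor N): 1 2 1 2 . . . . . . . 3 3
Index 3: author = 2

Answer: cursor 2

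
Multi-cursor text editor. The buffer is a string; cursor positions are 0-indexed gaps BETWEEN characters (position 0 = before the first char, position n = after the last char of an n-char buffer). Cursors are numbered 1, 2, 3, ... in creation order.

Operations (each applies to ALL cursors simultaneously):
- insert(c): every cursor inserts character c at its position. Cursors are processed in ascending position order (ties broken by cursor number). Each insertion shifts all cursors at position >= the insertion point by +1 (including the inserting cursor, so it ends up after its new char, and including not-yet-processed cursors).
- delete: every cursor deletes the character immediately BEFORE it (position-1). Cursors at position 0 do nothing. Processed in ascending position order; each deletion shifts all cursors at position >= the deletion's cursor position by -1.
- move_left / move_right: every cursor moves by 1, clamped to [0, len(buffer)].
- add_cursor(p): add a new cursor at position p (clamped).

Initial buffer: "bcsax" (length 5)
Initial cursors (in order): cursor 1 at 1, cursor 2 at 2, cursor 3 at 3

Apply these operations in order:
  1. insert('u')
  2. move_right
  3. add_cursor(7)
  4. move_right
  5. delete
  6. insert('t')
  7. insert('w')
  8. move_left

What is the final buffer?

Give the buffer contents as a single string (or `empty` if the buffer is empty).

Answer: buctwstttwww

Derivation:
After op 1 (insert('u')): buffer="bucusuax" (len 8), cursors c1@2 c2@4 c3@6, authorship .1.2.3..
After op 2 (move_right): buffer="bucusuax" (len 8), cursors c1@3 c2@5 c3@7, authorship .1.2.3..
After op 3 (add_cursor(7)): buffer="bucusuax" (len 8), cursors c1@3 c2@5 c3@7 c4@7, authorship .1.2.3..
After op 4 (move_right): buffer="bucusuax" (len 8), cursors c1@4 c2@6 c3@8 c4@8, authorship .1.2.3..
After op 5 (delete): buffer="bucs" (len 4), cursors c1@3 c2@4 c3@4 c4@4, authorship .1..
After op 6 (insert('t')): buffer="buctsttt" (len 8), cursors c1@4 c2@8 c3@8 c4@8, authorship .1.1.234
After op 7 (insert('w')): buffer="buctwstttwww" (len 12), cursors c1@5 c2@12 c3@12 c4@12, authorship .1.11.234234
After op 8 (move_left): buffer="buctwstttwww" (len 12), cursors c1@4 c2@11 c3@11 c4@11, authorship .1.11.234234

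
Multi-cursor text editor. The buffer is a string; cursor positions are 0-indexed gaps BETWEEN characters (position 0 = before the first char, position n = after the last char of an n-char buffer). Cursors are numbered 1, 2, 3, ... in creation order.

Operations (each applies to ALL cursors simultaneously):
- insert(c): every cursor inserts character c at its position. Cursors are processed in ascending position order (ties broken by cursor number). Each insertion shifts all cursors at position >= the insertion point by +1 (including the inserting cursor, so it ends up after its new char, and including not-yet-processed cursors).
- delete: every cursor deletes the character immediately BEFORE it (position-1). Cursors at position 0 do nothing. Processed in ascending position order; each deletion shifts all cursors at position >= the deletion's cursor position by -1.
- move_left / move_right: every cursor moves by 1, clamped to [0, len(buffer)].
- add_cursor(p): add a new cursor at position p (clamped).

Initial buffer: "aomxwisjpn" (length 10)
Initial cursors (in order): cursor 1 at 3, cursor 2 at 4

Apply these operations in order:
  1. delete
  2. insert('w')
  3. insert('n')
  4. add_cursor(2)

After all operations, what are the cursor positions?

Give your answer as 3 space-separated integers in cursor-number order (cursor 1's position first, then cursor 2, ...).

Answer: 6 6 2

Derivation:
After op 1 (delete): buffer="aowisjpn" (len 8), cursors c1@2 c2@2, authorship ........
After op 2 (insert('w')): buffer="aowwwisjpn" (len 10), cursors c1@4 c2@4, authorship ..12......
After op 3 (insert('n')): buffer="aowwnnwisjpn" (len 12), cursors c1@6 c2@6, authorship ..1212......
After op 4 (add_cursor(2)): buffer="aowwnnwisjpn" (len 12), cursors c3@2 c1@6 c2@6, authorship ..1212......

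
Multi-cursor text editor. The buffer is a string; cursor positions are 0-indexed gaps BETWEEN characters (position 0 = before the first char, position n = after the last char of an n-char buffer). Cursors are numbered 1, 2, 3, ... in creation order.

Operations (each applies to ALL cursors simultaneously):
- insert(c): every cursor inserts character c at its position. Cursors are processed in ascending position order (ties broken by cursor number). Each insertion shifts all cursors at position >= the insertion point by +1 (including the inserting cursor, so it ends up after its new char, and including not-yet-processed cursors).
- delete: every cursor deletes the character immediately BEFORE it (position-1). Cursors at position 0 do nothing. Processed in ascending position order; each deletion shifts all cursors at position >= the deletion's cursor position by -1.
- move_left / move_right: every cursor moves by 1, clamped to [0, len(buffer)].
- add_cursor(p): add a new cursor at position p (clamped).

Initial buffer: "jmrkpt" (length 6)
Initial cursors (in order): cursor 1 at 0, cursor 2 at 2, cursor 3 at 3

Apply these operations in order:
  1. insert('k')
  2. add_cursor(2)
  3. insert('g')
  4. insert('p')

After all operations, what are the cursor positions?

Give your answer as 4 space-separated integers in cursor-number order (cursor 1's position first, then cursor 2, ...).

Answer: 3 10 14 6

Derivation:
After op 1 (insert('k')): buffer="kjmkrkkpt" (len 9), cursors c1@1 c2@4 c3@6, authorship 1..2.3...
After op 2 (add_cursor(2)): buffer="kjmkrkkpt" (len 9), cursors c1@1 c4@2 c2@4 c3@6, authorship 1..2.3...
After op 3 (insert('g')): buffer="kgjgmkgrkgkpt" (len 13), cursors c1@2 c4@4 c2@7 c3@10, authorship 11.4.22.33...
After op 4 (insert('p')): buffer="kgpjgpmkgprkgpkpt" (len 17), cursors c1@3 c4@6 c2@10 c3@14, authorship 111.44.222.333...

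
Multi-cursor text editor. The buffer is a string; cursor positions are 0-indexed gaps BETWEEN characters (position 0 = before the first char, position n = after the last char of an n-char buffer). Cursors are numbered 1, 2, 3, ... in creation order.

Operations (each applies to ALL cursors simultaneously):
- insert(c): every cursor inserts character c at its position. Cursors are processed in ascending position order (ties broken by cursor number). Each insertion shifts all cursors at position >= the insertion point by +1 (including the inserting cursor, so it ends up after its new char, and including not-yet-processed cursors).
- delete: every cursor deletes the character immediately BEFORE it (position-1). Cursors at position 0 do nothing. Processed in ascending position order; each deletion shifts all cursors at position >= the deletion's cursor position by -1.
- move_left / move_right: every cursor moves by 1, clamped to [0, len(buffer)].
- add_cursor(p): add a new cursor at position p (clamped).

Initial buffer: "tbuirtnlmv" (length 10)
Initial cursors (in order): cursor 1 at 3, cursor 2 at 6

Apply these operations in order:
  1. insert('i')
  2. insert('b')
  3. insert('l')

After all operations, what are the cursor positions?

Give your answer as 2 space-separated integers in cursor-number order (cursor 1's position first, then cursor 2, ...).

Answer: 6 12

Derivation:
After op 1 (insert('i')): buffer="tbuiirtinlmv" (len 12), cursors c1@4 c2@8, authorship ...1...2....
After op 2 (insert('b')): buffer="tbuibirtibnlmv" (len 14), cursors c1@5 c2@10, authorship ...11...22....
After op 3 (insert('l')): buffer="tbuiblirtiblnlmv" (len 16), cursors c1@6 c2@12, authorship ...111...222....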